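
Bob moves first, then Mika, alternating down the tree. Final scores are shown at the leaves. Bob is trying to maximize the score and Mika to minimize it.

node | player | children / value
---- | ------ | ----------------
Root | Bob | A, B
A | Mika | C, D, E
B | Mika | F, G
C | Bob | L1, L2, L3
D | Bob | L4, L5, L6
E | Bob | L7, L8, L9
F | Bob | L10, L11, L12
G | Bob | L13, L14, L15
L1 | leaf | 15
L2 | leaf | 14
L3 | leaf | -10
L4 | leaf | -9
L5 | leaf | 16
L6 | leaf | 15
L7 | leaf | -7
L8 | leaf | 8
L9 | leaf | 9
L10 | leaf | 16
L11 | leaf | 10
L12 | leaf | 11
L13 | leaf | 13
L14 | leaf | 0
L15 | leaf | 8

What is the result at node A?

9

C (Bob): max(15, 14, -10) = 15
D (Bob): max(-9, 16, 15) = 16
E (Bob): max(-7, 8, 9) = 9
A (Mika): min(15, 16, 9) = 9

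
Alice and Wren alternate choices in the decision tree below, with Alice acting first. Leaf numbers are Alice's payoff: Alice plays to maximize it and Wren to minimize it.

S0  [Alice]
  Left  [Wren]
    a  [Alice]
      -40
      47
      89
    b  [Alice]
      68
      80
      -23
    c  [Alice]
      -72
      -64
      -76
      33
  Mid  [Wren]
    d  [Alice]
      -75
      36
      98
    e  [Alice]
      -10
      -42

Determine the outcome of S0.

a (Alice): max(-40, 47, 89) = 89
b (Alice): max(68, 80, -23) = 80
c (Alice): max(-72, -64, -76, 33) = 33
Left (Wren): min(89, 80, 33) = 33
d (Alice): max(-75, 36, 98) = 98
e (Alice): max(-10, -42) = -10
Mid (Wren): min(98, -10) = -10
S0 (Alice): max(33, -10) = 33

33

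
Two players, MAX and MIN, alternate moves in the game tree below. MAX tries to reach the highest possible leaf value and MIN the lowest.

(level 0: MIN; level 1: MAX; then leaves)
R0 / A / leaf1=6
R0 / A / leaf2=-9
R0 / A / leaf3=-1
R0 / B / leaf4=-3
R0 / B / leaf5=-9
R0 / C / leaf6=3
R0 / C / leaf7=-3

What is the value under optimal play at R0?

A (MAX): max(6, -9, -1) = 6
B (MAX): max(-3, -9) = -3
C (MAX): max(3, -3) = 3
R0 (MIN): min(6, -3, 3) = -3

-3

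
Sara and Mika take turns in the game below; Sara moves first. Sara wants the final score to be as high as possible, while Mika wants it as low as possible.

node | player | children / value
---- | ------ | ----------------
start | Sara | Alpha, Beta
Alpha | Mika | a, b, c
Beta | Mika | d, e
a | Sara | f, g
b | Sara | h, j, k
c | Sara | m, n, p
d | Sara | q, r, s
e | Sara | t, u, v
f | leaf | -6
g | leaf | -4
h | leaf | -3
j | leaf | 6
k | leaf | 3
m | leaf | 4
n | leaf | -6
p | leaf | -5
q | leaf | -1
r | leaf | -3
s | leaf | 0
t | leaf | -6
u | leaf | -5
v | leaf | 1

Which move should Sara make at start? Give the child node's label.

Beta

a (Sara): max(-6, -4) = -4
b (Sara): max(-3, 6, 3) = 6
c (Sara): max(4, -6, -5) = 4
Alpha (Mika): min(-4, 6, 4) = -4
d (Sara): max(-1, -3, 0) = 0
e (Sara): max(-6, -5, 1) = 1
Beta (Mika): min(0, 1) = 0
start (Sara): max(-4, 0) = 0
Sara at start wants the highest of {Alpha=-4, Beta=0}, so chooses Beta.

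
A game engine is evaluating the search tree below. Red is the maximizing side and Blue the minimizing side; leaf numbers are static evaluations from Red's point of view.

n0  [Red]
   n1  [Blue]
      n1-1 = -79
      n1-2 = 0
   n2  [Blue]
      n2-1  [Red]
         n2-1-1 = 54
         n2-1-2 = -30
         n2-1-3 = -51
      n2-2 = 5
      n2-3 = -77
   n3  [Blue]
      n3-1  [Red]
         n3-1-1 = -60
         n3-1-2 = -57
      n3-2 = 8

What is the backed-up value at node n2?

-77

n2-1 (Red): max(54, -30, -51) = 54
n2 (Blue): min(54, 5, -77) = -77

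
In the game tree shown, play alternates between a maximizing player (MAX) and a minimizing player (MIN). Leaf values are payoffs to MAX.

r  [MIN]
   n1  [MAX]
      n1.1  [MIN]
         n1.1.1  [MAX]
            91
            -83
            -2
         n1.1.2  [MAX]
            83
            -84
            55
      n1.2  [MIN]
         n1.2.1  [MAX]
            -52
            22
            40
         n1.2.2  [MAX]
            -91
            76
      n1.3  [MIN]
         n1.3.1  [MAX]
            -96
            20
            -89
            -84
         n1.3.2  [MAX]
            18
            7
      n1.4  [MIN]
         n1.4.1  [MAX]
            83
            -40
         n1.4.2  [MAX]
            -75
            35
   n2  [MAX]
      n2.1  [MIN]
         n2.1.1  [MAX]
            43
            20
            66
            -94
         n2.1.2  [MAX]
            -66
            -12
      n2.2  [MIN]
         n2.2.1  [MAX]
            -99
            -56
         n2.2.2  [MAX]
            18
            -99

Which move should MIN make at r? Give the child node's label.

n1.1.1 (MAX): max(91, -83, -2) = 91
n1.1.2 (MAX): max(83, -84, 55) = 83
n1.1 (MIN): min(91, 83) = 83
n1.2.1 (MAX): max(-52, 22, 40) = 40
n1.2.2 (MAX): max(-91, 76) = 76
n1.2 (MIN): min(40, 76) = 40
n1.3.1 (MAX): max(-96, 20, -89, -84) = 20
n1.3.2 (MAX): max(18, 7) = 18
n1.3 (MIN): min(20, 18) = 18
n1.4.1 (MAX): max(83, -40) = 83
n1.4.2 (MAX): max(-75, 35) = 35
n1.4 (MIN): min(83, 35) = 35
n1 (MAX): max(83, 40, 18, 35) = 83
n2.1.1 (MAX): max(43, 20, 66, -94) = 66
n2.1.2 (MAX): max(-66, -12) = -12
n2.1 (MIN): min(66, -12) = -12
n2.2.1 (MAX): max(-99, -56) = -56
n2.2.2 (MAX): max(18, -99) = 18
n2.2 (MIN): min(-56, 18) = -56
n2 (MAX): max(-12, -56) = -12
r (MIN): min(83, -12) = -12
MIN at r wants the lowest of {n1=83, n2=-12}, so chooses n2.

n2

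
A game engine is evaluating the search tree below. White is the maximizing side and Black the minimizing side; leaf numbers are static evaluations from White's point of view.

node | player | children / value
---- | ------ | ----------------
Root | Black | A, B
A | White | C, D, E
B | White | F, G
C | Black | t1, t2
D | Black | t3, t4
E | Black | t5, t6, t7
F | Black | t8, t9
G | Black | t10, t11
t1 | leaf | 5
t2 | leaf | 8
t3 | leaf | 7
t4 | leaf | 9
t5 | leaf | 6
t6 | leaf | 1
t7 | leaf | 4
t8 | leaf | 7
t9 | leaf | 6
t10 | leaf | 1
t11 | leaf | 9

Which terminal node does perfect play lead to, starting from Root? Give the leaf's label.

t9

C (Black): min(5, 8) = 5
D (Black): min(7, 9) = 7
E (Black): min(6, 1, 4) = 1
A (White): max(5, 7, 1) = 7
F (Black): min(7, 6) = 6
G (Black): min(1, 9) = 1
B (White): max(6, 1) = 6
Root (Black): min(7, 6) = 6
At Root, Black picks B (lowest: 6).
At B, White picks F (highest: 6).
At F, Black picks t9 (lowest: 6).
Terminal value 6.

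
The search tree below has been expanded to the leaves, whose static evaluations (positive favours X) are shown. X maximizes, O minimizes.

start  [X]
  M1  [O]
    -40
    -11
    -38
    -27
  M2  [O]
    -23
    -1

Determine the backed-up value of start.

M1 (O): min(-40, -11, -38, -27) = -40
M2 (O): min(-23, -1) = -23
start (X): max(-40, -23) = -23

-23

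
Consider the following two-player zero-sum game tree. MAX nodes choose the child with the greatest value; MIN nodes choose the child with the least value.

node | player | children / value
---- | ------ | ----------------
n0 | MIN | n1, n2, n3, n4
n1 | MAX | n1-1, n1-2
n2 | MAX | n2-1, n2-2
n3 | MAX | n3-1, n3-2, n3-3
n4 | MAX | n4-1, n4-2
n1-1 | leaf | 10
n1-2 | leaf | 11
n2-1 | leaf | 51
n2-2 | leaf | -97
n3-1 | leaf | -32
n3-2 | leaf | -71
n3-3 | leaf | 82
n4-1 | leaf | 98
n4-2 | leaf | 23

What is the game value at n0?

11

n1 (MAX): max(10, 11) = 11
n2 (MAX): max(51, -97) = 51
n3 (MAX): max(-32, -71, 82) = 82
n4 (MAX): max(98, 23) = 98
n0 (MIN): min(11, 51, 82, 98) = 11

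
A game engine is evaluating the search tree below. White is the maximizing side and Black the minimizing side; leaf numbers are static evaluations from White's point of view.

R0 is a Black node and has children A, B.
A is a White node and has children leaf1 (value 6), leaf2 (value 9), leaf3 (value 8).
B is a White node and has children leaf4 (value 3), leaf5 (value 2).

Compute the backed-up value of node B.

3

B (White): max(3, 2) = 3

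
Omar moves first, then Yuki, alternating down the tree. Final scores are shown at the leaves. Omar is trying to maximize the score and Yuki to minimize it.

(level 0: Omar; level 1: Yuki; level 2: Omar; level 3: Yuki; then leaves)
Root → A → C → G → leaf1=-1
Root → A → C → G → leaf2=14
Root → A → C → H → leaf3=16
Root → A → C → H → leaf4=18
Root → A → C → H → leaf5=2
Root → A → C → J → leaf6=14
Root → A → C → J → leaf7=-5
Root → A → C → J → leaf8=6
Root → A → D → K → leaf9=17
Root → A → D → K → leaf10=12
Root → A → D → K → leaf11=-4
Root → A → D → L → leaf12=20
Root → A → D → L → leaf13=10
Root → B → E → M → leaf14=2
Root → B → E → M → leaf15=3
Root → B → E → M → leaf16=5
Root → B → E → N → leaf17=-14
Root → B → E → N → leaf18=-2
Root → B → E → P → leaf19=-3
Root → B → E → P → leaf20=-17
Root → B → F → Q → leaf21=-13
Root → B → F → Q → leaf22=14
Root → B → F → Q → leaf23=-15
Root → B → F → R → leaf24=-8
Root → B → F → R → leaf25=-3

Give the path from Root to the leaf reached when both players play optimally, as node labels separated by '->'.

Root -> A -> C -> H -> leaf5

G (Yuki): min(-1, 14) = -1
H (Yuki): min(16, 18, 2) = 2
J (Yuki): min(14, -5, 6) = -5
C (Omar): max(-1, 2, -5) = 2
K (Yuki): min(17, 12, -4) = -4
L (Yuki): min(20, 10) = 10
D (Omar): max(-4, 10) = 10
A (Yuki): min(2, 10) = 2
M (Yuki): min(2, 3, 5) = 2
N (Yuki): min(-14, -2) = -14
P (Yuki): min(-3, -17) = -17
E (Omar): max(2, -14, -17) = 2
Q (Yuki): min(-13, 14, -15) = -15
R (Yuki): min(-8, -3) = -8
F (Omar): max(-15, -8) = -8
B (Yuki): min(2, -8) = -8
Root (Omar): max(2, -8) = 2
At Root, Omar picks A (highest: 2).
At A, Yuki picks C (lowest: 2).
At C, Omar picks H (highest: 2).
At H, Yuki picks leaf5 (lowest: 2).
Terminal value 2.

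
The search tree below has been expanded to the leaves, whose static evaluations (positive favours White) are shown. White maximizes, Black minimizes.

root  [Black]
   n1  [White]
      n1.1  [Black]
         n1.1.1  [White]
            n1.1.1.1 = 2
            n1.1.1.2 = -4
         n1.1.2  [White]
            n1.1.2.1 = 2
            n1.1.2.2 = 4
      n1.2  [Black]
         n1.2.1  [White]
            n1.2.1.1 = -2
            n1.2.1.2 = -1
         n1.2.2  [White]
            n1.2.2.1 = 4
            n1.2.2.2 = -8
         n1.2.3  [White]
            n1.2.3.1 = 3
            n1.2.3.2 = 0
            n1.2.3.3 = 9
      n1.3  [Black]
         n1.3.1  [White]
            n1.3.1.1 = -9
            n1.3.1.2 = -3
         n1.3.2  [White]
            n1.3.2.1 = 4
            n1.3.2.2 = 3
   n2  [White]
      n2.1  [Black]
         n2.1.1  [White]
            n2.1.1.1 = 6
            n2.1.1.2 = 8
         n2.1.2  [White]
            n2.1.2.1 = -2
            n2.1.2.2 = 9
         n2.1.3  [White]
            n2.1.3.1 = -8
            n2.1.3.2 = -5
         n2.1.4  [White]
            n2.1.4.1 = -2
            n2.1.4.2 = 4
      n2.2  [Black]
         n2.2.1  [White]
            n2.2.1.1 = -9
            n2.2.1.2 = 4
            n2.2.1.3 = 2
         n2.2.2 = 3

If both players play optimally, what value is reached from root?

n1.1.1 (White): max(2, -4) = 2
n1.1.2 (White): max(2, 4) = 4
n1.1 (Black): min(2, 4) = 2
n1.2.1 (White): max(-2, -1) = -1
n1.2.2 (White): max(4, -8) = 4
n1.2.3 (White): max(3, 0, 9) = 9
n1.2 (Black): min(-1, 4, 9) = -1
n1.3.1 (White): max(-9, -3) = -3
n1.3.2 (White): max(4, 3) = 4
n1.3 (Black): min(-3, 4) = -3
n1 (White): max(2, -1, -3) = 2
n2.1.1 (White): max(6, 8) = 8
n2.1.2 (White): max(-2, 9) = 9
n2.1.3 (White): max(-8, -5) = -5
n2.1.4 (White): max(-2, 4) = 4
n2.1 (Black): min(8, 9, -5, 4) = -5
n2.2.1 (White): max(-9, 4, 2) = 4
n2.2 (Black): min(4, 3) = 3
n2 (White): max(-5, 3) = 3
root (Black): min(2, 3) = 2

2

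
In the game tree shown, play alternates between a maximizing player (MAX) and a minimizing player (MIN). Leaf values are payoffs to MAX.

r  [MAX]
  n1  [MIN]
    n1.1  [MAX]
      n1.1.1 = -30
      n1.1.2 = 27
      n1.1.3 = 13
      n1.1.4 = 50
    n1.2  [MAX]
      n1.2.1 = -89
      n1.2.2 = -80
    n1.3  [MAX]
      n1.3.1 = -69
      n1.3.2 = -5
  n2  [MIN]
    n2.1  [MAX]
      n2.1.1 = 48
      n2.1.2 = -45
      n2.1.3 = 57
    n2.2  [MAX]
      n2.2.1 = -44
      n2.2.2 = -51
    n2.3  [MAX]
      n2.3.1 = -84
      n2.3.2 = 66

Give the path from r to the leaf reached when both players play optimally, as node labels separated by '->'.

r -> n2 -> n2.2 -> n2.2.1

n1.1 (MAX): max(-30, 27, 13, 50) = 50
n1.2 (MAX): max(-89, -80) = -80
n1.3 (MAX): max(-69, -5) = -5
n1 (MIN): min(50, -80, -5) = -80
n2.1 (MAX): max(48, -45, 57) = 57
n2.2 (MAX): max(-44, -51) = -44
n2.3 (MAX): max(-84, 66) = 66
n2 (MIN): min(57, -44, 66) = -44
r (MAX): max(-80, -44) = -44
At r, MAX picks n2 (highest: -44).
At n2, MIN picks n2.2 (lowest: -44).
At n2.2, MAX picks n2.2.1 (highest: -44).
Terminal value -44.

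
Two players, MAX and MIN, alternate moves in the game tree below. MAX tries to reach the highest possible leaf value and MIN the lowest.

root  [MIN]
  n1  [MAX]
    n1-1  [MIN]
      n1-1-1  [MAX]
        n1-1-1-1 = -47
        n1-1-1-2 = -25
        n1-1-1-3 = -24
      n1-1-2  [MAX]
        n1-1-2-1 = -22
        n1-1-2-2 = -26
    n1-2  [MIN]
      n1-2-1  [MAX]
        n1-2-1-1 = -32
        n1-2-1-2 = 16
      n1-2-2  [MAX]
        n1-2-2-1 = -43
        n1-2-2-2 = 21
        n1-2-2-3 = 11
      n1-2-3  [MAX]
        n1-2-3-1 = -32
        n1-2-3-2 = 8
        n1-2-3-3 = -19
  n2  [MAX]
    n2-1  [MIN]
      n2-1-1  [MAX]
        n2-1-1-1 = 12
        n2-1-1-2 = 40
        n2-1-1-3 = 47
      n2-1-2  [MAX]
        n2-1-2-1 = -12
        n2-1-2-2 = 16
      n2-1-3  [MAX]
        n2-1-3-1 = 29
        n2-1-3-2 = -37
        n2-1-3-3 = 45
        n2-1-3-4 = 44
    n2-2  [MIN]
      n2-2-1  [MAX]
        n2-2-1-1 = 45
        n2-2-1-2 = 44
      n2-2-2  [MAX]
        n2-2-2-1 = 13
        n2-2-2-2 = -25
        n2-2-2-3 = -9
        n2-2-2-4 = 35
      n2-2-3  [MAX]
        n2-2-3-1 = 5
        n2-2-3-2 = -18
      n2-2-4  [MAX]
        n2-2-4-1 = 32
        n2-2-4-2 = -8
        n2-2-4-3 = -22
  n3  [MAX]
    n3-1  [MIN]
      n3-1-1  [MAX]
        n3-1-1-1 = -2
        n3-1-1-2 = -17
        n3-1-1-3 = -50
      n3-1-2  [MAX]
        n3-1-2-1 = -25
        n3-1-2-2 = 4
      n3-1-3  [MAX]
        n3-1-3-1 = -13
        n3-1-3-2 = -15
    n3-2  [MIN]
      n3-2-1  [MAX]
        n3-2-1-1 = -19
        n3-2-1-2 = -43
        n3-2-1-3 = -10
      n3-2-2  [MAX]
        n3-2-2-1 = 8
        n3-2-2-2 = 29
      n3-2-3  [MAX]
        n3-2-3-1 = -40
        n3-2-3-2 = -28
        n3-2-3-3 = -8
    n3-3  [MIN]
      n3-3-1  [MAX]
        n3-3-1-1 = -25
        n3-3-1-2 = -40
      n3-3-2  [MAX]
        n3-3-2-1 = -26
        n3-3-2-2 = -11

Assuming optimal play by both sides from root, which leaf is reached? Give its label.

n3-2-1-3

n1-1-1 (MAX): max(-47, -25, -24) = -24
n1-1-2 (MAX): max(-22, -26) = -22
n1-1 (MIN): min(-24, -22) = -24
n1-2-1 (MAX): max(-32, 16) = 16
n1-2-2 (MAX): max(-43, 21, 11) = 21
n1-2-3 (MAX): max(-32, 8, -19) = 8
n1-2 (MIN): min(16, 21, 8) = 8
n1 (MAX): max(-24, 8) = 8
n2-1-1 (MAX): max(12, 40, 47) = 47
n2-1-2 (MAX): max(-12, 16) = 16
n2-1-3 (MAX): max(29, -37, 45, 44) = 45
n2-1 (MIN): min(47, 16, 45) = 16
n2-2-1 (MAX): max(45, 44) = 45
n2-2-2 (MAX): max(13, -25, -9, 35) = 35
n2-2-3 (MAX): max(5, -18) = 5
n2-2-4 (MAX): max(32, -8, -22) = 32
n2-2 (MIN): min(45, 35, 5, 32) = 5
n2 (MAX): max(16, 5) = 16
n3-1-1 (MAX): max(-2, -17, -50) = -2
n3-1-2 (MAX): max(-25, 4) = 4
n3-1-3 (MAX): max(-13, -15) = -13
n3-1 (MIN): min(-2, 4, -13) = -13
n3-2-1 (MAX): max(-19, -43, -10) = -10
n3-2-2 (MAX): max(8, 29) = 29
n3-2-3 (MAX): max(-40, -28, -8) = -8
n3-2 (MIN): min(-10, 29, -8) = -10
n3-3-1 (MAX): max(-25, -40) = -25
n3-3-2 (MAX): max(-26, -11) = -11
n3-3 (MIN): min(-25, -11) = -25
n3 (MAX): max(-13, -10, -25) = -10
root (MIN): min(8, 16, -10) = -10
At root, MIN picks n3 (lowest: -10).
At n3, MAX picks n3-2 (highest: -10).
At n3-2, MIN picks n3-2-1 (lowest: -10).
At n3-2-1, MAX picks n3-2-1-3 (highest: -10).
Terminal value -10.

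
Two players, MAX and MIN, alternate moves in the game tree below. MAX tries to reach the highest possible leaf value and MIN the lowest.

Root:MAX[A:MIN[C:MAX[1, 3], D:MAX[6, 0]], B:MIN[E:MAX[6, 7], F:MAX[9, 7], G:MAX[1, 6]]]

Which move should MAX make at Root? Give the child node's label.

C (MAX): max(1, 3) = 3
D (MAX): max(6, 0) = 6
A (MIN): min(3, 6) = 3
E (MAX): max(6, 7) = 7
F (MAX): max(9, 7) = 9
G (MAX): max(1, 6) = 6
B (MIN): min(7, 9, 6) = 6
Root (MAX): max(3, 6) = 6
MAX at Root wants the highest of {A=3, B=6}, so chooses B.

B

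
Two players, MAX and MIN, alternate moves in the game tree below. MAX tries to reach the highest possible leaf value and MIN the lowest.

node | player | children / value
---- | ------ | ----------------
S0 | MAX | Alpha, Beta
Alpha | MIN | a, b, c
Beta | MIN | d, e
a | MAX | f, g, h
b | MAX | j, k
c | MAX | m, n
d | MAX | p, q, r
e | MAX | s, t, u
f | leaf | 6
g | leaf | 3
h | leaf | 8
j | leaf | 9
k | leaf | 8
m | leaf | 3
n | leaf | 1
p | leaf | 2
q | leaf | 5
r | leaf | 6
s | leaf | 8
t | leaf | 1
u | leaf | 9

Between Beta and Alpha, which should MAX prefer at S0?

Beta

d (MAX): max(2, 5, 6) = 6
e (MAX): max(8, 1, 9) = 9
Beta (MIN): min(6, 9) = 6
a (MAX): max(6, 3, 8) = 8
b (MAX): max(9, 8) = 9
c (MAX): max(3, 1) = 3
Alpha (MIN): min(8, 9, 3) = 3
MAX prefers the higher value; Beta=6, Alpha=3. Beta is better since 6 > 3.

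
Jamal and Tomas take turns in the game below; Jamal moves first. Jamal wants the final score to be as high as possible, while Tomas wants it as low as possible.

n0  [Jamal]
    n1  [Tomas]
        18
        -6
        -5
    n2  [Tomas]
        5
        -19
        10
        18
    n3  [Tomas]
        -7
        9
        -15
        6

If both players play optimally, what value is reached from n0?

n1 (Tomas): min(18, -6, -5) = -6
n2 (Tomas): min(5, -19, 10, 18) = -19
n3 (Tomas): min(-7, 9, -15, 6) = -15
n0 (Jamal): max(-6, -19, -15) = -6

-6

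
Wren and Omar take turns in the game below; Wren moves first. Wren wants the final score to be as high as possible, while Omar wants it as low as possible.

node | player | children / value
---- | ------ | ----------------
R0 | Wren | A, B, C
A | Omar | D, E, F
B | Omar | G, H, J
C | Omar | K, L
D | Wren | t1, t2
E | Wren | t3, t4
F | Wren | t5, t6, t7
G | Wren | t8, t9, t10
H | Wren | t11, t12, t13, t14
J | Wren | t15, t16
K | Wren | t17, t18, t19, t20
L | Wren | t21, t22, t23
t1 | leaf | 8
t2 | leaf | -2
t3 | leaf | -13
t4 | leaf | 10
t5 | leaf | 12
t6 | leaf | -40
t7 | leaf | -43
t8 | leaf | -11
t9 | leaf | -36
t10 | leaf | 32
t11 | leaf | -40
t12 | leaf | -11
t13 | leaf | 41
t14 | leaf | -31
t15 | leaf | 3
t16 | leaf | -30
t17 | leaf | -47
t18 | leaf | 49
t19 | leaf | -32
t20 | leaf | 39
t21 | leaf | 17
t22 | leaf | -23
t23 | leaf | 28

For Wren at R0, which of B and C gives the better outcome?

G (Wren): max(-11, -36, 32) = 32
H (Wren): max(-40, -11, 41, -31) = 41
J (Wren): max(3, -30) = 3
B (Omar): min(32, 41, 3) = 3
K (Wren): max(-47, 49, -32, 39) = 49
L (Wren): max(17, -23, 28) = 28
C (Omar): min(49, 28) = 28
Wren prefers the higher value; B=3, C=28. C is better since 28 > 3.

C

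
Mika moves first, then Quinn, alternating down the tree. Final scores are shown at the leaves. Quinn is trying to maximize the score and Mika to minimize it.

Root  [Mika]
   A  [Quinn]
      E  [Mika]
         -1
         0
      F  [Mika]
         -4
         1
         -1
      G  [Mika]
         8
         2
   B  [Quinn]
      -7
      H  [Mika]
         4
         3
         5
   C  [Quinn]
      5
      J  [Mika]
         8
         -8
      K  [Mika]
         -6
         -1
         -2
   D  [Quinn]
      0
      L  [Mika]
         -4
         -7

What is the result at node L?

L (Mika): min(-4, -7) = -7

-7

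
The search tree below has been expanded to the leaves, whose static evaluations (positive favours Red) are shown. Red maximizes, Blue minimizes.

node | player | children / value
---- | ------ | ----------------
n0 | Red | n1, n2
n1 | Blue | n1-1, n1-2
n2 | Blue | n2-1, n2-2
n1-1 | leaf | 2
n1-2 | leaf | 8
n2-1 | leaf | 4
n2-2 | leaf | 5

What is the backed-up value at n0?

n1 (Blue): min(2, 8) = 2
n2 (Blue): min(4, 5) = 4
n0 (Red): max(2, 4) = 4

4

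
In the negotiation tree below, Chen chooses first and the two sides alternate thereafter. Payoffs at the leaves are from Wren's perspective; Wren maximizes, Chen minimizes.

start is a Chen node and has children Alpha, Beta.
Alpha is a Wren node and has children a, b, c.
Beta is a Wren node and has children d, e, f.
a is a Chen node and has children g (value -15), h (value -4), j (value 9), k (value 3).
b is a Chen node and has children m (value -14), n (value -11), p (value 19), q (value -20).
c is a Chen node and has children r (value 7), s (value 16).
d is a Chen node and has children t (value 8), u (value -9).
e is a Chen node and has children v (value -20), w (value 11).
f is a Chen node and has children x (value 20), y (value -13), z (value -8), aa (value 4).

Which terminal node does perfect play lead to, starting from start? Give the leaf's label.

a (Chen): min(-15, -4, 9, 3) = -15
b (Chen): min(-14, -11, 19, -20) = -20
c (Chen): min(7, 16) = 7
Alpha (Wren): max(-15, -20, 7) = 7
d (Chen): min(8, -9) = -9
e (Chen): min(-20, 11) = -20
f (Chen): min(20, -13, -8, 4) = -13
Beta (Wren): max(-9, -20, -13) = -9
start (Chen): min(7, -9) = -9
At start, Chen picks Beta (lowest: -9).
At Beta, Wren picks d (highest: -9).
At d, Chen picks u (lowest: -9).
Terminal value -9.

u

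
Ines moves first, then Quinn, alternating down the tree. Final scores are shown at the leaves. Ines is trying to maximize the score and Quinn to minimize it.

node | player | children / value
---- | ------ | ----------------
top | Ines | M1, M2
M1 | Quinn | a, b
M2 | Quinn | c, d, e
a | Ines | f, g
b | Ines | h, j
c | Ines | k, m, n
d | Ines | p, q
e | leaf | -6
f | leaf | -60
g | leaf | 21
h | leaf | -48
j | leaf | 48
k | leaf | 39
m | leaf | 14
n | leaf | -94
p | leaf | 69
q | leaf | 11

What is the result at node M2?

-6

c (Ines): max(39, 14, -94) = 39
d (Ines): max(69, 11) = 69
M2 (Quinn): min(39, 69, -6) = -6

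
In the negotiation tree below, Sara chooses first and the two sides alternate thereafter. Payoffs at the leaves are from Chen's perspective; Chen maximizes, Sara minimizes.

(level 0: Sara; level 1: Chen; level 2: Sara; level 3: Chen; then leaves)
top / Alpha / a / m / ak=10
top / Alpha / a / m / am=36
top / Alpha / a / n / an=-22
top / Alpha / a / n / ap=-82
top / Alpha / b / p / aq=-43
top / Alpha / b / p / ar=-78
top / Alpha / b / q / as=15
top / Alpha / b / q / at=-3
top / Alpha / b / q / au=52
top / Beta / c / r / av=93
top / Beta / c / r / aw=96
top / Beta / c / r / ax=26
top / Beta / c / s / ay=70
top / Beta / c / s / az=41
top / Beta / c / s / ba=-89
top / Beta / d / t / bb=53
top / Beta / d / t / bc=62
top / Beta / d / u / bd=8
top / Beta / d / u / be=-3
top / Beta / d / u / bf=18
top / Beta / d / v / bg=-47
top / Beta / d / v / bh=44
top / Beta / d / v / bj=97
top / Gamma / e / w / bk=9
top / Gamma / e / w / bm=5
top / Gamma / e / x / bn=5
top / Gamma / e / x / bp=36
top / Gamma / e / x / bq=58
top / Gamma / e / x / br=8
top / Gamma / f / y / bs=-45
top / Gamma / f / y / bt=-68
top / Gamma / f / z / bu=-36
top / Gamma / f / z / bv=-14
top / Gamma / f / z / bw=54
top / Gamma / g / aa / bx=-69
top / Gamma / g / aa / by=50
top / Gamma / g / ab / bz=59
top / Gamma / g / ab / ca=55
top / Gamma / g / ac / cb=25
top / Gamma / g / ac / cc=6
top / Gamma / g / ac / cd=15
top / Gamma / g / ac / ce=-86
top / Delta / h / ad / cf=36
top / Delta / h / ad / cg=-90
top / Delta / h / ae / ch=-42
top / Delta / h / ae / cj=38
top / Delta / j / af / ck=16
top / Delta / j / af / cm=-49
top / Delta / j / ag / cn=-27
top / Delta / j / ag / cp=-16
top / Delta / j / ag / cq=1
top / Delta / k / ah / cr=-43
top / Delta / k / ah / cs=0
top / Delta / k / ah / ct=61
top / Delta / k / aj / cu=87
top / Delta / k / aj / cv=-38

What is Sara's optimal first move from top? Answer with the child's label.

m (Chen): max(10, 36) = 36
n (Chen): max(-22, -82) = -22
a (Sara): min(36, -22) = -22
p (Chen): max(-43, -78) = -43
q (Chen): max(15, -3, 52) = 52
b (Sara): min(-43, 52) = -43
Alpha (Chen): max(-22, -43) = -22
r (Chen): max(93, 96, 26) = 96
s (Chen): max(70, 41, -89) = 70
c (Sara): min(96, 70) = 70
t (Chen): max(53, 62) = 62
u (Chen): max(8, -3, 18) = 18
v (Chen): max(-47, 44, 97) = 97
d (Sara): min(62, 18, 97) = 18
Beta (Chen): max(70, 18) = 70
w (Chen): max(9, 5) = 9
x (Chen): max(5, 36, 58, 8) = 58
e (Sara): min(9, 58) = 9
y (Chen): max(-45, -68) = -45
z (Chen): max(-36, -14, 54) = 54
f (Sara): min(-45, 54) = -45
aa (Chen): max(-69, 50) = 50
ab (Chen): max(59, 55) = 59
ac (Chen): max(25, 6, 15, -86) = 25
g (Sara): min(50, 59, 25) = 25
Gamma (Chen): max(9, -45, 25) = 25
ad (Chen): max(36, -90) = 36
ae (Chen): max(-42, 38) = 38
h (Sara): min(36, 38) = 36
af (Chen): max(16, -49) = 16
ag (Chen): max(-27, -16, 1) = 1
j (Sara): min(16, 1) = 1
ah (Chen): max(-43, 0, 61) = 61
aj (Chen): max(87, -38) = 87
k (Sara): min(61, 87) = 61
Delta (Chen): max(36, 1, 61) = 61
top (Sara): min(-22, 70, 25, 61) = -22
Sara at top wants the lowest of {Alpha=-22, Beta=70, Gamma=25, Delta=61}, so chooses Alpha.

Alpha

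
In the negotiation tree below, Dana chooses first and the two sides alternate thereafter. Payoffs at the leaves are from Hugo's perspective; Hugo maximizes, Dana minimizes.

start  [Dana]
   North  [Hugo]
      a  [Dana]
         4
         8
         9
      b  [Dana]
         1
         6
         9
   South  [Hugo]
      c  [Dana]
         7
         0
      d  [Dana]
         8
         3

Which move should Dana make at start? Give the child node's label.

a (Dana): min(4, 8, 9) = 4
b (Dana): min(1, 6, 9) = 1
North (Hugo): max(4, 1) = 4
c (Dana): min(7, 0) = 0
d (Dana): min(8, 3) = 3
South (Hugo): max(0, 3) = 3
start (Dana): min(4, 3) = 3
Dana at start wants the lowest of {North=4, South=3}, so chooses South.

South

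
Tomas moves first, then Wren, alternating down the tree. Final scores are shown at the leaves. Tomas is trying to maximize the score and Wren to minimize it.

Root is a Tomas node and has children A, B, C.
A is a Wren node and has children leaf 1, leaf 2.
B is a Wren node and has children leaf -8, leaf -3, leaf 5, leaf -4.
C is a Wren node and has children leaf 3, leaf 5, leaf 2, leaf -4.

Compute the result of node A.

1

A (Wren): min(1, 2) = 1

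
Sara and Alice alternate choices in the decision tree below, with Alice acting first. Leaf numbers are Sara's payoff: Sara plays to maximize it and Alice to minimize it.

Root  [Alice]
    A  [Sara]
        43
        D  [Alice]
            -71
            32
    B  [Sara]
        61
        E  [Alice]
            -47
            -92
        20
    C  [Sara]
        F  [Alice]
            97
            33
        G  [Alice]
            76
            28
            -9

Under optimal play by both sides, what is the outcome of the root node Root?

D (Alice): min(-71, 32) = -71
A (Sara): max(43, -71) = 43
E (Alice): min(-47, -92) = -92
B (Sara): max(61, -92, 20) = 61
F (Alice): min(97, 33) = 33
G (Alice): min(76, 28, -9) = -9
C (Sara): max(33, -9) = 33
Root (Alice): min(43, 61, 33) = 33

33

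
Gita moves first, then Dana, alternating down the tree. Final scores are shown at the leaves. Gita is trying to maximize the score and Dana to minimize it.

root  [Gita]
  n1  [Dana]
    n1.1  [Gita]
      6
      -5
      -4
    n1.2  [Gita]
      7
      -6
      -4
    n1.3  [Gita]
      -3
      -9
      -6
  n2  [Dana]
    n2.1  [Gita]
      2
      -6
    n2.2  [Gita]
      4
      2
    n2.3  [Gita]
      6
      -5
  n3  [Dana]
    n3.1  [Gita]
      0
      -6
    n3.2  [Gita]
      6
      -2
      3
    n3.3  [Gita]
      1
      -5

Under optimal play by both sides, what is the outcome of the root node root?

2

n1.1 (Gita): max(6, -5, -4) = 6
n1.2 (Gita): max(7, -6, -4) = 7
n1.3 (Gita): max(-3, -9, -6) = -3
n1 (Dana): min(6, 7, -3) = -3
n2.1 (Gita): max(2, -6) = 2
n2.2 (Gita): max(4, 2) = 4
n2.3 (Gita): max(6, -5) = 6
n2 (Dana): min(2, 4, 6) = 2
n3.1 (Gita): max(0, -6) = 0
n3.2 (Gita): max(6, -2, 3) = 6
n3.3 (Gita): max(1, -5) = 1
n3 (Dana): min(0, 6, 1) = 0
root (Gita): max(-3, 2, 0) = 2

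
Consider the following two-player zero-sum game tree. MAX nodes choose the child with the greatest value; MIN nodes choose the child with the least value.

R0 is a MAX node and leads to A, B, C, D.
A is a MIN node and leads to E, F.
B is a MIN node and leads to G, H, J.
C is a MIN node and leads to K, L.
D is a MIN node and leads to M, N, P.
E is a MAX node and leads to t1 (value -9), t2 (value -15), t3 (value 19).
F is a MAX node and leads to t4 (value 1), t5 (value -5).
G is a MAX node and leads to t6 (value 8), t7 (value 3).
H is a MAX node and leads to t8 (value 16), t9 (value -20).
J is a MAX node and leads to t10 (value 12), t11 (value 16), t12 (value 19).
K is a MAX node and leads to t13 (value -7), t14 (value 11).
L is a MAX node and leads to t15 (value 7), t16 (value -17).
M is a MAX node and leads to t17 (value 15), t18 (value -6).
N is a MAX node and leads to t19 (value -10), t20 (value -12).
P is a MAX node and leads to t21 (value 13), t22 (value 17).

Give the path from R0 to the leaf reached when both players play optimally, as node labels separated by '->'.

E (MAX): max(-9, -15, 19) = 19
F (MAX): max(1, -5) = 1
A (MIN): min(19, 1) = 1
G (MAX): max(8, 3) = 8
H (MAX): max(16, -20) = 16
J (MAX): max(12, 16, 19) = 19
B (MIN): min(8, 16, 19) = 8
K (MAX): max(-7, 11) = 11
L (MAX): max(7, -17) = 7
C (MIN): min(11, 7) = 7
M (MAX): max(15, -6) = 15
N (MAX): max(-10, -12) = -10
P (MAX): max(13, 17) = 17
D (MIN): min(15, -10, 17) = -10
R0 (MAX): max(1, 8, 7, -10) = 8
At R0, MAX picks B (highest: 8).
At B, MIN picks G (lowest: 8).
At G, MAX picks t6 (highest: 8).
Terminal value 8.

R0 -> B -> G -> t6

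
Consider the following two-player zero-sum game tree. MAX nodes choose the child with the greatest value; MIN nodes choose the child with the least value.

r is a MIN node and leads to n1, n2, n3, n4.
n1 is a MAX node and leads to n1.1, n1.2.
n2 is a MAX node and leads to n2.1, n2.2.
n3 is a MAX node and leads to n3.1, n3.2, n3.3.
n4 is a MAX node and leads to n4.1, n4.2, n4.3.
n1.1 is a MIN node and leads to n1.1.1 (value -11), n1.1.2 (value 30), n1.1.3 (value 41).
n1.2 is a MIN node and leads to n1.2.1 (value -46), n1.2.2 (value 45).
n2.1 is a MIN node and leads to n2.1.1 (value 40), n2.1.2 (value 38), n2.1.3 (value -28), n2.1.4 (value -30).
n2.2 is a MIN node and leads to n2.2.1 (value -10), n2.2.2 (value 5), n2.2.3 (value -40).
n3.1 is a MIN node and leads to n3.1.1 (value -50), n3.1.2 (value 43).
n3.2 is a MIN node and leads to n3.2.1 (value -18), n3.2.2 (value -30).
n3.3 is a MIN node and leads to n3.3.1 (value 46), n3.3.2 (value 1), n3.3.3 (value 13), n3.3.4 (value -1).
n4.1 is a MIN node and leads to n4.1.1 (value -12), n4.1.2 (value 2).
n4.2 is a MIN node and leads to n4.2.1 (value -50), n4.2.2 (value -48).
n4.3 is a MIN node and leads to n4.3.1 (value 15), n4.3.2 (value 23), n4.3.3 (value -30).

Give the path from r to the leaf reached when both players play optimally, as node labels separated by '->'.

n1.1 (MIN): min(-11, 30, 41) = -11
n1.2 (MIN): min(-46, 45) = -46
n1 (MAX): max(-11, -46) = -11
n2.1 (MIN): min(40, 38, -28, -30) = -30
n2.2 (MIN): min(-10, 5, -40) = -40
n2 (MAX): max(-30, -40) = -30
n3.1 (MIN): min(-50, 43) = -50
n3.2 (MIN): min(-18, -30) = -30
n3.3 (MIN): min(46, 1, 13, -1) = -1
n3 (MAX): max(-50, -30, -1) = -1
n4.1 (MIN): min(-12, 2) = -12
n4.2 (MIN): min(-50, -48) = -50
n4.3 (MIN): min(15, 23, -30) = -30
n4 (MAX): max(-12, -50, -30) = -12
r (MIN): min(-11, -30, -1, -12) = -30
At r, MIN picks n2 (lowest: -30).
At n2, MAX picks n2.1 (highest: -30).
At n2.1, MIN picks n2.1.4 (lowest: -30).
Terminal value -30.

r -> n2 -> n2.1 -> n2.1.4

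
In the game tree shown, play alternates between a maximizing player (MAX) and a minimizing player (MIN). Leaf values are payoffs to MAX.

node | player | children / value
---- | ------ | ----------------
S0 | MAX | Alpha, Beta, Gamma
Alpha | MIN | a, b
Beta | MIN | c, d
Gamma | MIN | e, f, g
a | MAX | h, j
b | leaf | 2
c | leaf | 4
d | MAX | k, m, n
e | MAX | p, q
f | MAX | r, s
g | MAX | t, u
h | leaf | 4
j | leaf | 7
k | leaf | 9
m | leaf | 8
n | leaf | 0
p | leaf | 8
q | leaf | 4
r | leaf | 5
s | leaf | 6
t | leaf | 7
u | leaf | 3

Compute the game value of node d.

9

d (MAX): max(9, 8, 0) = 9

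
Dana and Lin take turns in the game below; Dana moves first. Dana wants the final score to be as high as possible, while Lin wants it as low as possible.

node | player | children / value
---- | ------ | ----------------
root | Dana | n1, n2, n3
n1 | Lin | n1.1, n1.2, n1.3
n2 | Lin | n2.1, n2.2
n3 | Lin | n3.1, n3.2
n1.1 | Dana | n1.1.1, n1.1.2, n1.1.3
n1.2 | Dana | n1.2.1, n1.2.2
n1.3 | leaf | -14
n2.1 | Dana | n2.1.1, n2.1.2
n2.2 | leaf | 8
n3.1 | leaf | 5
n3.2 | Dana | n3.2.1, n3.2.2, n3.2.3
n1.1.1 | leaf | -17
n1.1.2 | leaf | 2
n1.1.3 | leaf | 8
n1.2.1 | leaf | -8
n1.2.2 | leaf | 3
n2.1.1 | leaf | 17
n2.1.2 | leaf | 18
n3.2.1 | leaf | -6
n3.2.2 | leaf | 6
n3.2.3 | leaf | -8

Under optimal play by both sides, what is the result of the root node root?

8

n1.1 (Dana): max(-17, 2, 8) = 8
n1.2 (Dana): max(-8, 3) = 3
n1 (Lin): min(8, 3, -14) = -14
n2.1 (Dana): max(17, 18) = 18
n2 (Lin): min(18, 8) = 8
n3.2 (Dana): max(-6, 6, -8) = 6
n3 (Lin): min(5, 6) = 5
root (Dana): max(-14, 8, 5) = 8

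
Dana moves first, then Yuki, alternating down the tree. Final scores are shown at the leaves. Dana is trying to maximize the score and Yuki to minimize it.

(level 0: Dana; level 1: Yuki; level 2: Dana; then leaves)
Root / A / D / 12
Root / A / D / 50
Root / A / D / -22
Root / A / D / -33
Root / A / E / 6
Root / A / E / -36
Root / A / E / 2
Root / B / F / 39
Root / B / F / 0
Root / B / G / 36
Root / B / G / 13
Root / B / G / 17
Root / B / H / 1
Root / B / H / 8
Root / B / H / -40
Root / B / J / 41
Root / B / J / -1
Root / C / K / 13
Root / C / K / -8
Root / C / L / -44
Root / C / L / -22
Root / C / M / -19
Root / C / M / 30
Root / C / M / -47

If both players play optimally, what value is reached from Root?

8

D (Dana): max(12, 50, -22, -33) = 50
E (Dana): max(6, -36, 2) = 6
A (Yuki): min(50, 6) = 6
F (Dana): max(39, 0) = 39
G (Dana): max(36, 13, 17) = 36
H (Dana): max(1, 8, -40) = 8
J (Dana): max(41, -1) = 41
B (Yuki): min(39, 36, 8, 41) = 8
K (Dana): max(13, -8) = 13
L (Dana): max(-44, -22) = -22
M (Dana): max(-19, 30, -47) = 30
C (Yuki): min(13, -22, 30) = -22
Root (Dana): max(6, 8, -22) = 8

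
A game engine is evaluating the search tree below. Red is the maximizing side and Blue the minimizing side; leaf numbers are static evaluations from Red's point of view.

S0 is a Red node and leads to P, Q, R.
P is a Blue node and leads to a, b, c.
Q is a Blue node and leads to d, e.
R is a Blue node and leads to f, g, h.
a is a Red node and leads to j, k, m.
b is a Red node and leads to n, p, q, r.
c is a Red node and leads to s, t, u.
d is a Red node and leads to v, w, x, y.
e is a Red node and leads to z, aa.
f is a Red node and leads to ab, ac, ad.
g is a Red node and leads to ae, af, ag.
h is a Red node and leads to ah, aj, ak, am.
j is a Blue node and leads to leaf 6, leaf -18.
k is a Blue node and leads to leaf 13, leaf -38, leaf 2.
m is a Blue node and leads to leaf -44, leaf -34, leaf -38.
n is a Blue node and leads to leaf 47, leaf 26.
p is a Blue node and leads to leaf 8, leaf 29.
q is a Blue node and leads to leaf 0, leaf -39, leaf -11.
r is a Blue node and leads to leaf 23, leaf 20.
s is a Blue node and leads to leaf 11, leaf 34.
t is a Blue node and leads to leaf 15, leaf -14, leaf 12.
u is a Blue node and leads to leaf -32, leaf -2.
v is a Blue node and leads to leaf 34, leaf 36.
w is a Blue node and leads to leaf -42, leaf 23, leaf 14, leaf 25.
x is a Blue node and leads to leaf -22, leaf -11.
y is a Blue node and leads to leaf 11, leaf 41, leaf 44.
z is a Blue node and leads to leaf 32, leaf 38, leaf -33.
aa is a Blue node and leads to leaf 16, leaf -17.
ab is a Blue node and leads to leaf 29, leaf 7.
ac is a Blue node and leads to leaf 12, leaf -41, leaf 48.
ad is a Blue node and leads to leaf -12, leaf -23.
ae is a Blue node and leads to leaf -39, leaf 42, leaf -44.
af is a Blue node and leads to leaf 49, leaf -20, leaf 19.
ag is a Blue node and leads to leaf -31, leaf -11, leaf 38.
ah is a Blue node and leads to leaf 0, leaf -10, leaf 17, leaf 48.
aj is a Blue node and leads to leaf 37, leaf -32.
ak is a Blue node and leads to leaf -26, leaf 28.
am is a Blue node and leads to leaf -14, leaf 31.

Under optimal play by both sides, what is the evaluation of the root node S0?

j (Blue): min(6, -18) = -18
k (Blue): min(13, -38, 2) = -38
m (Blue): min(-44, -34, -38) = -44
a (Red): max(-18, -38, -44) = -18
n (Blue): min(47, 26) = 26
p (Blue): min(8, 29) = 8
q (Blue): min(0, -39, -11) = -39
r (Blue): min(23, 20) = 20
b (Red): max(26, 8, -39, 20) = 26
s (Blue): min(11, 34) = 11
t (Blue): min(15, -14, 12) = -14
u (Blue): min(-32, -2) = -32
c (Red): max(11, -14, -32) = 11
P (Blue): min(-18, 26, 11) = -18
v (Blue): min(34, 36) = 34
w (Blue): min(-42, 23, 14, 25) = -42
x (Blue): min(-22, -11) = -22
y (Blue): min(11, 41, 44) = 11
d (Red): max(34, -42, -22, 11) = 34
z (Blue): min(32, 38, -33) = -33
aa (Blue): min(16, -17) = -17
e (Red): max(-33, -17) = -17
Q (Blue): min(34, -17) = -17
ab (Blue): min(29, 7) = 7
ac (Blue): min(12, -41, 48) = -41
ad (Blue): min(-12, -23) = -23
f (Red): max(7, -41, -23) = 7
ae (Blue): min(-39, 42, -44) = -44
af (Blue): min(49, -20, 19) = -20
ag (Blue): min(-31, -11, 38) = -31
g (Red): max(-44, -20, -31) = -20
ah (Blue): min(0, -10, 17, 48) = -10
aj (Blue): min(37, -32) = -32
ak (Blue): min(-26, 28) = -26
am (Blue): min(-14, 31) = -14
h (Red): max(-10, -32, -26, -14) = -10
R (Blue): min(7, -20, -10) = -20
S0 (Red): max(-18, -17, -20) = -17

-17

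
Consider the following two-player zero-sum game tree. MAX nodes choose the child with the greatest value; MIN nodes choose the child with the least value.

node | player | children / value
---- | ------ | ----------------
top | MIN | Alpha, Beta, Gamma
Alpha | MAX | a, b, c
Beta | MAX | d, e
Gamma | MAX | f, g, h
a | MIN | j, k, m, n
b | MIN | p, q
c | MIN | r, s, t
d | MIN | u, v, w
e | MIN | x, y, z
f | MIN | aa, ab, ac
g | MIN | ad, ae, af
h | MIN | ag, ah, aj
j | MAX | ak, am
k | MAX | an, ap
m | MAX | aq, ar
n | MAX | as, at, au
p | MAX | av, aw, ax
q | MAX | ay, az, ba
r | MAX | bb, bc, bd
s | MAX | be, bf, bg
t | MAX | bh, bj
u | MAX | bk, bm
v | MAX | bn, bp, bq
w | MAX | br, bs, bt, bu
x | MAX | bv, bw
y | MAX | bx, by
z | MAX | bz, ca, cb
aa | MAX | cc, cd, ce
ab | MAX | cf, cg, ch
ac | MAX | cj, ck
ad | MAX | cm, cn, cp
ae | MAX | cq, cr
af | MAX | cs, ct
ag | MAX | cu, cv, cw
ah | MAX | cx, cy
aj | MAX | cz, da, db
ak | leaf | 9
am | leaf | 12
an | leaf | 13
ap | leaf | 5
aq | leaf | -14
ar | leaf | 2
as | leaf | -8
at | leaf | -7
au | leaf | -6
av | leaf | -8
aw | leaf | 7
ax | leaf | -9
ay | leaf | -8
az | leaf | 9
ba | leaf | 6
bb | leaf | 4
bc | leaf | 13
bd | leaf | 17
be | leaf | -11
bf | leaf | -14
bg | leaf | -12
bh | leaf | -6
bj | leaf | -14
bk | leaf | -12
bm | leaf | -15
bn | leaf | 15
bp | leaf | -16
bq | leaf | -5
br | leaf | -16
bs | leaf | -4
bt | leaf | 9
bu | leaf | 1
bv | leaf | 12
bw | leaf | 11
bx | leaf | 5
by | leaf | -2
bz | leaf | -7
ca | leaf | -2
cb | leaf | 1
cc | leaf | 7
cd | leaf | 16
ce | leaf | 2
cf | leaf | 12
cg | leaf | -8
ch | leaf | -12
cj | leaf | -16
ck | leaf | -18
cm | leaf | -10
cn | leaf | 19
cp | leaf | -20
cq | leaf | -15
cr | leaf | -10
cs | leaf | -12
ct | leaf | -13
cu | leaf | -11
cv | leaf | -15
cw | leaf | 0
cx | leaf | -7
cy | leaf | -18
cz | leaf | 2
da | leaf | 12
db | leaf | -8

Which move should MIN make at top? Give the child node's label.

Gamma

j (MAX): max(9, 12) = 12
k (MAX): max(13, 5) = 13
m (MAX): max(-14, 2) = 2
n (MAX): max(-8, -7, -6) = -6
a (MIN): min(12, 13, 2, -6) = -6
p (MAX): max(-8, 7, -9) = 7
q (MAX): max(-8, 9, 6) = 9
b (MIN): min(7, 9) = 7
r (MAX): max(4, 13, 17) = 17
s (MAX): max(-11, -14, -12) = -11
t (MAX): max(-6, -14) = -6
c (MIN): min(17, -11, -6) = -11
Alpha (MAX): max(-6, 7, -11) = 7
u (MAX): max(-12, -15) = -12
v (MAX): max(15, -16, -5) = 15
w (MAX): max(-16, -4, 9, 1) = 9
d (MIN): min(-12, 15, 9) = -12
x (MAX): max(12, 11) = 12
y (MAX): max(5, -2) = 5
z (MAX): max(-7, -2, 1) = 1
e (MIN): min(12, 5, 1) = 1
Beta (MAX): max(-12, 1) = 1
aa (MAX): max(7, 16, 2) = 16
ab (MAX): max(12, -8, -12) = 12
ac (MAX): max(-16, -18) = -16
f (MIN): min(16, 12, -16) = -16
ad (MAX): max(-10, 19, -20) = 19
ae (MAX): max(-15, -10) = -10
af (MAX): max(-12, -13) = -12
g (MIN): min(19, -10, -12) = -12
ag (MAX): max(-11, -15, 0) = 0
ah (MAX): max(-7, -18) = -7
aj (MAX): max(2, 12, -8) = 12
h (MIN): min(0, -7, 12) = -7
Gamma (MAX): max(-16, -12, -7) = -7
top (MIN): min(7, 1, -7) = -7
MIN at top wants the lowest of {Alpha=7, Beta=1, Gamma=-7}, so chooses Gamma.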